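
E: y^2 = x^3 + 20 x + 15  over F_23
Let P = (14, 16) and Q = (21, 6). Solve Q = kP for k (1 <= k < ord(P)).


Enumerate multiples of P until we hit Q = (21, 6):
  1P = (14, 16)
  2P = (11, 18)
  3P = (1, 6)
  4P = (9, 2)
  5P = (6, 11)
  6P = (21, 17)
  7P = (19, 3)
  8P = (17, 1)
  9P = (17, 22)
  10P = (19, 20)
  11P = (21, 6)
Match found at i = 11.

k = 11


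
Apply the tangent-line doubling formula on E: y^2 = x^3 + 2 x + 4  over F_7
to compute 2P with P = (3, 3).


Doubling: s = (3 x1^2 + a) / (2 y1)
s = (3*3^2 + 2) / (2*3) mod 7 = 6
x3 = s^2 - 2 x1 mod 7 = 6^2 - 2*3 = 2
y3 = s (x1 - x3) - y1 mod 7 = 6 * (3 - 2) - 3 = 3

2P = (2, 3)


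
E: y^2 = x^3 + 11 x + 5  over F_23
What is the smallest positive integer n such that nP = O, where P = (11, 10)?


Compute successive multiples of P until we hit O:
  1P = (11, 10)
  2P = (5, 1)
  3P = (15, 7)
  4P = (22, 4)
  5P = (19, 9)
  6P = (2, 9)
  7P = (12, 18)
  8P = (18, 3)
  ... (continuing to 17P)
  17P = O

ord(P) = 17


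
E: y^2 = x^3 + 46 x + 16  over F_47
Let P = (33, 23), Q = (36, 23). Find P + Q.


P != Q, so use the chord formula.
s = (y2 - y1) / (x2 - x1) = (0) / (3) mod 47 = 0
x3 = s^2 - x1 - x2 mod 47 = 0^2 - 33 - 36 = 25
y3 = s (x1 - x3) - y1 mod 47 = 0 * (33 - 25) - 23 = 24

P + Q = (25, 24)


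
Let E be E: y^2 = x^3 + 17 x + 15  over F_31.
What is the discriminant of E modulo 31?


4 a^3 + 27 b^2 = 4*17^3 + 27*15^2 = 19652 + 6075 = 25727
Delta = -16 * (25727) = -411632
Delta mod 31 = 17

Delta = 17 (mod 31)


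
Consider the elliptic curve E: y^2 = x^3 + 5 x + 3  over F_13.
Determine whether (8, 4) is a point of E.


Check whether y^2 = x^3 + 5 x + 3 (mod 13) for (x, y) = (8, 4).
LHS: y^2 = 4^2 mod 13 = 3
RHS: x^3 + 5 x + 3 = 8^3 + 5*8 + 3 mod 13 = 9
LHS != RHS

No, not on the curve


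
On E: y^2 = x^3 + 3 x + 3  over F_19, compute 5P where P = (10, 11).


k = 5 = 101_2 (binary, LSB first: 101)
Double-and-add from P = (10, 11):
  bit 0 = 1: acc = O + (10, 11) = (10, 11)
  bit 1 = 0: acc unchanged = (10, 11)
  bit 2 = 1: acc = (10, 11) + (13, 4) = (12, 0)

5P = (12, 0)


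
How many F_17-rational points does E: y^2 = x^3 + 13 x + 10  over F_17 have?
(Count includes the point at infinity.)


For each x in F_17, count y with y^2 = x^3 + 13 x + 10 mod 17:
  x = 3: RHS = 8, y in [5, 12]  -> 2 point(s)
  x = 5: RHS = 13, y in [8, 9]  -> 2 point(s)
  x = 6: RHS = 15, y in [7, 10]  -> 2 point(s)
  x = 7: RHS = 2, y in [6, 11]  -> 2 point(s)
  x = 10: RHS = 1, y in [1, 16]  -> 2 point(s)
  x = 13: RHS = 13, y in [8, 9]  -> 2 point(s)
  x = 16: RHS = 13, y in [8, 9]  -> 2 point(s)
Affine points: 14. Add the point at infinity: total = 15.

#E(F_17) = 15


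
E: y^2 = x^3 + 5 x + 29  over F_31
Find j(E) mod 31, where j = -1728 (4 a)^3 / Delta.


Delta = -16(4 a^3 + 27 b^2) mod 31 = 6
-1728 * (4 a)^3 = -1728 * (4*5)^3 mod 31 = 16
j = 16 * 6^(-1) mod 31 = 13

j = 13 (mod 31)


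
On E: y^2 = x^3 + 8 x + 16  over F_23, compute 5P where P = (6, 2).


k = 5 = 101_2 (binary, LSB first: 101)
Double-and-add from P = (6, 2):
  bit 0 = 1: acc = O + (6, 2) = (6, 2)
  bit 1 = 0: acc unchanged = (6, 2)
  bit 2 = 1: acc = (6, 2) + (16, 13) = (19, 9)

5P = (19, 9)


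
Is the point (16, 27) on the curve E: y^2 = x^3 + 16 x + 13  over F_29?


Check whether y^2 = x^3 + 16 x + 13 (mod 29) for (x, y) = (16, 27).
LHS: y^2 = 27^2 mod 29 = 4
RHS: x^3 + 16 x + 13 = 16^3 + 16*16 + 13 mod 29 = 15
LHS != RHS

No, not on the curve


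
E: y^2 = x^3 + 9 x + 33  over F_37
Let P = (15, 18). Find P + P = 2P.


Doubling: s = (3 x1^2 + a) / (2 y1)
s = (3*15^2 + 9) / (2*18) mod 37 = 19
x3 = s^2 - 2 x1 mod 37 = 19^2 - 2*15 = 35
y3 = s (x1 - x3) - y1 mod 37 = 19 * (15 - 35) - 18 = 9

2P = (35, 9)


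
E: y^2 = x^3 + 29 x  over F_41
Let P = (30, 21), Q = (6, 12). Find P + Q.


P != Q, so use the chord formula.
s = (y2 - y1) / (x2 - x1) = (32) / (17) mod 41 = 26
x3 = s^2 - x1 - x2 mod 41 = 26^2 - 30 - 6 = 25
y3 = s (x1 - x3) - y1 mod 41 = 26 * (30 - 25) - 21 = 27

P + Q = (25, 27)


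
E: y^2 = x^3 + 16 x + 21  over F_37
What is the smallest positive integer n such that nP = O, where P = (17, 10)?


Compute successive multiples of P until we hit O:
  1P = (17, 10)
  2P = (10, 16)
  3P = (13, 13)
  4P = (33, 2)
  5P = (15, 26)
  6P = (32, 36)
  7P = (16, 9)
  8P = (5, 2)
  ... (continuing to 21P)
  21P = O

ord(P) = 21


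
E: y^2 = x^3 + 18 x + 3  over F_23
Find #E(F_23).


For each x in F_23, count y with y^2 = x^3 + 18 x + 3 mod 23:
  x = 0: RHS = 3, y in [7, 16]  -> 2 point(s)
  x = 2: RHS = 1, y in [1, 22]  -> 2 point(s)
  x = 4: RHS = 1, y in [1, 22]  -> 2 point(s)
  x = 7: RHS = 12, y in [9, 14]  -> 2 point(s)
  x = 14: RHS = 9, y in [3, 20]  -> 2 point(s)
  x = 17: RHS = 1, y in [1, 22]  -> 2 point(s)
  x = 18: RHS = 18, y in [8, 15]  -> 2 point(s)
Affine points: 14. Add the point at infinity: total = 15.

#E(F_23) = 15


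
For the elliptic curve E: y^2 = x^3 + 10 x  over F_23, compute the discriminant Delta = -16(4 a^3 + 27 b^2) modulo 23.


4 a^3 + 27 b^2 = 4*10^3 + 27*0^2 = 4000 + 0 = 4000
Delta = -16 * (4000) = -64000
Delta mod 23 = 9

Delta = 9 (mod 23)


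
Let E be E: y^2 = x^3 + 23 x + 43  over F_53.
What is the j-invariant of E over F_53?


Delta = -16(4 a^3 + 27 b^2) mod 53 = 36
-1728 * (4 a)^3 = -1728 * (4*23)^3 mod 53 = 40
j = 40 * 36^(-1) mod 53 = 7

j = 7 (mod 53)


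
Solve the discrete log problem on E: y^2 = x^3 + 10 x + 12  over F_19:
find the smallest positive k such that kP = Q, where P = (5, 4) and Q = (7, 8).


Enumerate multiples of P until we hit Q = (7, 8):
  1P = (5, 4)
  2P = (7, 8)
Match found at i = 2.

k = 2


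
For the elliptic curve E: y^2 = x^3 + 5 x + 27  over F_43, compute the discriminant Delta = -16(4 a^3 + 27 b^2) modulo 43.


4 a^3 + 27 b^2 = 4*5^3 + 27*27^2 = 500 + 19683 = 20183
Delta = -16 * (20183) = -322928
Delta mod 43 = 2

Delta = 2 (mod 43)


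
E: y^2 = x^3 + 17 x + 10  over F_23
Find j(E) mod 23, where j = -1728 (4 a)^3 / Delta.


Delta = -16(4 a^3 + 27 b^2) mod 23 = 18
-1728 * (4 a)^3 = -1728 * (4*17)^3 mod 23 = 3
j = 3 * 18^(-1) mod 23 = 4

j = 4 (mod 23)


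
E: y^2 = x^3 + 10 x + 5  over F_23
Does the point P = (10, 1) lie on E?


Check whether y^2 = x^3 + 10 x + 5 (mod 23) for (x, y) = (10, 1).
LHS: y^2 = 1^2 mod 23 = 1
RHS: x^3 + 10 x + 5 = 10^3 + 10*10 + 5 mod 23 = 1
LHS = RHS

Yes, on the curve


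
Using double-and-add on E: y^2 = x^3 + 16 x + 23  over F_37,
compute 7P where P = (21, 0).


k = 7 = 111_2 (binary, LSB first: 111)
Double-and-add from P = (21, 0):
  bit 0 = 1: acc = O + (21, 0) = (21, 0)
  bit 1 = 1: acc = (21, 0) + O = (21, 0)
  bit 2 = 1: acc = (21, 0) + O = (21, 0)

7P = (21, 0)


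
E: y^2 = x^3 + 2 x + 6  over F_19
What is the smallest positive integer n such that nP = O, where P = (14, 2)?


Compute successive multiples of P until we hit O:
  1P = (14, 2)
  2P = (16, 7)
  3P = (0, 14)
  4P = (10, 0)
  5P = (0, 5)
  6P = (16, 12)
  7P = (14, 17)
  8P = O

ord(P) = 8


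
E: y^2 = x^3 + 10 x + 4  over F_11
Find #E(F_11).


For each x in F_11, count y with y^2 = x^3 + 10 x + 4 mod 11:
  x = 0: RHS = 4, y in [2, 9]  -> 2 point(s)
  x = 1: RHS = 4, y in [2, 9]  -> 2 point(s)
  x = 4: RHS = 9, y in [3, 8]  -> 2 point(s)
  x = 5: RHS = 3, y in [5, 6]  -> 2 point(s)
  x = 6: RHS = 5, y in [4, 7]  -> 2 point(s)
  x = 9: RHS = 9, y in [3, 8]  -> 2 point(s)
  x = 10: RHS = 4, y in [2, 9]  -> 2 point(s)
Affine points: 14. Add the point at infinity: total = 15.

#E(F_11) = 15


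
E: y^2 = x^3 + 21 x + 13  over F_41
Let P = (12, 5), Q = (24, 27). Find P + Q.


P != Q, so use the chord formula.
s = (y2 - y1) / (x2 - x1) = (22) / (12) mod 41 = 36
x3 = s^2 - x1 - x2 mod 41 = 36^2 - 12 - 24 = 30
y3 = s (x1 - x3) - y1 mod 41 = 36 * (12 - 30) - 5 = 3

P + Q = (30, 3)


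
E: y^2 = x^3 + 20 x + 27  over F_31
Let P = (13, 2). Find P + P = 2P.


Doubling: s = (3 x1^2 + a) / (2 y1)
s = (3*13^2 + 20) / (2*2) mod 31 = 0
x3 = s^2 - 2 x1 mod 31 = 0^2 - 2*13 = 5
y3 = s (x1 - x3) - y1 mod 31 = 0 * (13 - 5) - 2 = 29

2P = (5, 29)


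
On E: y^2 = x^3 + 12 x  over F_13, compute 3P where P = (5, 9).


k = 3 = 11_2 (binary, LSB first: 11)
Double-and-add from P = (5, 9):
  bit 0 = 1: acc = O + (5, 9) = (5, 9)
  bit 1 = 1: acc = (5, 9) + (0, 0) = (5, 4)

3P = (5, 4)


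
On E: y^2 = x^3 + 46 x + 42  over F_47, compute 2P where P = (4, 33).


Doubling: s = (3 x1^2 + a) / (2 y1)
s = (3*4^2 + 46) / (2*33) mod 47 = 0
x3 = s^2 - 2 x1 mod 47 = 0^2 - 2*4 = 39
y3 = s (x1 - x3) - y1 mod 47 = 0 * (4 - 39) - 33 = 14

2P = (39, 14)


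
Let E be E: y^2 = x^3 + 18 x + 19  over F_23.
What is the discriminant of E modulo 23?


4 a^3 + 27 b^2 = 4*18^3 + 27*19^2 = 23328 + 9747 = 33075
Delta = -16 * (33075) = -529200
Delta mod 23 = 7

Delta = 7 (mod 23)


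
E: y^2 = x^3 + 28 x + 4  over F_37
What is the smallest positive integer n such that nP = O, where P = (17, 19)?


Compute successive multiples of P until we hit O:
  1P = (17, 19)
  2P = (15, 32)
  3P = (1, 25)
  4P = (7, 5)
  5P = (12, 25)
  6P = (5, 11)
  7P = (36, 30)
  8P = (24, 12)
  ... (continuing to 19P)
  19P = O

ord(P) = 19


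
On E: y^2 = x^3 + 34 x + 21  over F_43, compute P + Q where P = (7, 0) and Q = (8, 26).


P != Q, so use the chord formula.
s = (y2 - y1) / (x2 - x1) = (26) / (1) mod 43 = 26
x3 = s^2 - x1 - x2 mod 43 = 26^2 - 7 - 8 = 16
y3 = s (x1 - x3) - y1 mod 43 = 26 * (7 - 16) - 0 = 24

P + Q = (16, 24)


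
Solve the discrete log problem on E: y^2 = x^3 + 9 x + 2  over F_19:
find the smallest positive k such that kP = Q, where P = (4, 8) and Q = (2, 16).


Enumerate multiples of P until we hit Q = (2, 16):
  1P = (4, 8)
  2P = (11, 11)
  3P = (10, 3)
  4P = (2, 3)
  5P = (5, 18)
  6P = (15, 15)
  7P = (7, 16)
  8P = (13, 6)
  9P = (18, 12)
  10P = (6, 5)
  11P = (16, 10)
  12P = (8, 4)
  13P = (8, 15)
  14P = (16, 9)
  15P = (6, 14)
  16P = (18, 7)
  17P = (13, 13)
  18P = (7, 3)
  19P = (15, 4)
  20P = (5, 1)
  21P = (2, 16)
Match found at i = 21.

k = 21


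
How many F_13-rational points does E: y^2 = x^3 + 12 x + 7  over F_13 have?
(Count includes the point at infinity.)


For each x in F_13, count y with y^2 = x^3 + 12 x + 7 mod 13:
  x = 2: RHS = 0, y in [0]  -> 1 point(s)
  x = 5: RHS = 10, y in [6, 7]  -> 2 point(s)
  x = 6: RHS = 9, y in [3, 10]  -> 2 point(s)
  x = 8: RHS = 4, y in [2, 11]  -> 2 point(s)
  x = 9: RHS = 12, y in [5, 8]  -> 2 point(s)
  x = 10: RHS = 9, y in [3, 10]  -> 2 point(s)
  x = 11: RHS = 1, y in [1, 12]  -> 2 point(s)
Affine points: 13. Add the point at infinity: total = 14.

#E(F_13) = 14


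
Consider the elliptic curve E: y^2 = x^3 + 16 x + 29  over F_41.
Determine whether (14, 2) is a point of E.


Check whether y^2 = x^3 + 16 x + 29 (mod 41) for (x, y) = (14, 2).
LHS: y^2 = 2^2 mod 41 = 4
RHS: x^3 + 16 x + 29 = 14^3 + 16*14 + 29 mod 41 = 4
LHS = RHS

Yes, on the curve


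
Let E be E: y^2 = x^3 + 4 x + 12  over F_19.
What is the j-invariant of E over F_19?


Delta = -16(4 a^3 + 27 b^2) mod 19 = 6
-1728 * (4 a)^3 = -1728 * (4*4)^3 mod 19 = 11
j = 11 * 6^(-1) mod 19 = 5

j = 5 (mod 19)


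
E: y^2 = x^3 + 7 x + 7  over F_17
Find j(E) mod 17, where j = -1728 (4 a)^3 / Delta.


Delta = -16(4 a^3 + 27 b^2) mod 17 = 9
-1728 * (4 a)^3 = -1728 * (4*7)^3 mod 17 = 13
j = 13 * 9^(-1) mod 17 = 9

j = 9 (mod 17)


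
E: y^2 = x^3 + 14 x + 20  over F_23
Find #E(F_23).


For each x in F_23, count y with y^2 = x^3 + 14 x + 20 mod 23:
  x = 1: RHS = 12, y in [9, 14]  -> 2 point(s)
  x = 4: RHS = 2, y in [5, 18]  -> 2 point(s)
  x = 5: RHS = 8, y in [10, 13]  -> 2 point(s)
  x = 7: RHS = 1, y in [1, 22]  -> 2 point(s)
  x = 8: RHS = 0, y in [0]  -> 1 point(s)
  x = 9: RHS = 1, y in [1, 22]  -> 2 point(s)
  x = 14: RHS = 16, y in [4, 19]  -> 2 point(s)
  x = 16: RHS = 16, y in [4, 19]  -> 2 point(s)
  x = 18: RHS = 9, y in [3, 20]  -> 2 point(s)
Affine points: 17. Add the point at infinity: total = 18.

#E(F_23) = 18


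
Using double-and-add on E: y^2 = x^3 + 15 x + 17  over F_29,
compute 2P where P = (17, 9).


k = 2 = 10_2 (binary, LSB first: 01)
Double-and-add from P = (17, 9):
  bit 0 = 0: acc unchanged = O
  bit 1 = 1: acc = O + (18, 0) = (18, 0)

2P = (18, 0)


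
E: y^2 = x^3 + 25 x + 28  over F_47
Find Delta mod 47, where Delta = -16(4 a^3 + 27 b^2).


4 a^3 + 27 b^2 = 4*25^3 + 27*28^2 = 62500 + 21168 = 83668
Delta = -16 * (83668) = -1338688
Delta mod 47 = 13

Delta = 13 (mod 47)


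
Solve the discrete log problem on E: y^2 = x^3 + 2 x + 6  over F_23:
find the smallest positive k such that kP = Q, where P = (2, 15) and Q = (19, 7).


Enumerate multiples of P until we hit Q = (19, 7):
  1P = (2, 15)
  2P = (0, 12)
  3P = (6, 2)
  4P = (4, 3)
  5P = (7, 15)
  6P = (14, 8)
  7P = (19, 16)
  8P = (18, 3)
  9P = (5, 16)
  10P = (11, 5)
  11P = (3, 4)
  12P = (1, 20)
  13P = (22, 16)
  14P = (17, 13)
  15P = (17, 10)
  16P = (22, 7)
  17P = (1, 3)
  18P = (3, 19)
  19P = (11, 18)
  20P = (5, 7)
  21P = (18, 20)
  22P = (19, 7)
Match found at i = 22.

k = 22


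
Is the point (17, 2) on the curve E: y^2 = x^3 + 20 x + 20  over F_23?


Check whether y^2 = x^3 + 20 x + 20 (mod 23) for (x, y) = (17, 2).
LHS: y^2 = 2^2 mod 23 = 4
RHS: x^3 + 20 x + 20 = 17^3 + 20*17 + 20 mod 23 = 6
LHS != RHS

No, not on the curve


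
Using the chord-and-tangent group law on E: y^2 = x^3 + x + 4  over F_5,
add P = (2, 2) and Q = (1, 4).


P != Q, so use the chord formula.
s = (y2 - y1) / (x2 - x1) = (2) / (4) mod 5 = 3
x3 = s^2 - x1 - x2 mod 5 = 3^2 - 2 - 1 = 1
y3 = s (x1 - x3) - y1 mod 5 = 3 * (2 - 1) - 2 = 1

P + Q = (1, 1)


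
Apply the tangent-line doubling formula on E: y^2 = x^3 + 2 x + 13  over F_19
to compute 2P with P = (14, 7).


Doubling: s = (3 x1^2 + a) / (2 y1)
s = (3*14^2 + 2) / (2*7) mod 19 = 15
x3 = s^2 - 2 x1 mod 19 = 15^2 - 2*14 = 7
y3 = s (x1 - x3) - y1 mod 19 = 15 * (14 - 7) - 7 = 3

2P = (7, 3)


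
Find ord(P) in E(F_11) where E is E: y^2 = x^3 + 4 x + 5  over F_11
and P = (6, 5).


Compute successive multiples of P until we hit O:
  1P = (6, 5)
  2P = (3, 0)
  3P = (6, 6)
  4P = O

ord(P) = 4


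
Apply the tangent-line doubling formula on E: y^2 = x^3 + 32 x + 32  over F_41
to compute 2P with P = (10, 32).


Doubling: s = (3 x1^2 + a) / (2 y1)
s = (3*10^2 + 32) / (2*32) mod 41 = 18
x3 = s^2 - 2 x1 mod 41 = 18^2 - 2*10 = 17
y3 = s (x1 - x3) - y1 mod 41 = 18 * (10 - 17) - 32 = 6

2P = (17, 6)


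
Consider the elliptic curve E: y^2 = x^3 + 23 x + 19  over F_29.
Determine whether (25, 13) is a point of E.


Check whether y^2 = x^3 + 23 x + 19 (mod 29) for (x, y) = (25, 13).
LHS: y^2 = 13^2 mod 29 = 24
RHS: x^3 + 23 x + 19 = 25^3 + 23*25 + 19 mod 29 = 8
LHS != RHS

No, not on the curve


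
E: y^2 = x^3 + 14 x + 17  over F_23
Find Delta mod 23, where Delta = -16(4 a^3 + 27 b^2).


4 a^3 + 27 b^2 = 4*14^3 + 27*17^2 = 10976 + 7803 = 18779
Delta = -16 * (18779) = -300464
Delta mod 23 = 8

Delta = 8 (mod 23)


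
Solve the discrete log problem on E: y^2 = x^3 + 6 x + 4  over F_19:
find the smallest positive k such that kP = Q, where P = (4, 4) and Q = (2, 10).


Enumerate multiples of P until we hit Q = (2, 10):
  1P = (4, 4)
  2P = (15, 12)
  3P = (1, 12)
  4P = (0, 17)
  5P = (3, 7)
  6P = (2, 9)
  7P = (5, 8)
  8P = (7, 3)
  9P = (6, 3)
  10P = (14, 1)
  11P = (18, 4)
  12P = (16, 15)
  13P = (10, 0)
  14P = (16, 4)
  15P = (18, 15)
  16P = (14, 18)
  17P = (6, 16)
  18P = (7, 16)
  19P = (5, 11)
  20P = (2, 10)
Match found at i = 20.

k = 20


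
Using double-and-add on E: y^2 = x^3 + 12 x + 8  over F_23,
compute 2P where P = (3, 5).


k = 2 = 10_2 (binary, LSB first: 01)
Double-and-add from P = (3, 5):
  bit 0 = 0: acc unchanged = O
  bit 1 = 1: acc = O + (3, 18) = (3, 18)

2P = (3, 18)


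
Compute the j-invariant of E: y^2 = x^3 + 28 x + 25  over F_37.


Delta = -16(4 a^3 + 27 b^2) mod 37 = 25
-1728 * (4 a)^3 = -1728 * (4*28)^3 mod 37 = 11
j = 11 * 25^(-1) mod 37 = 33

j = 33 (mod 37)


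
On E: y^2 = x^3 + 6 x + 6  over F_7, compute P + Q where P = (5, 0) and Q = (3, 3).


P != Q, so use the chord formula.
s = (y2 - y1) / (x2 - x1) = (3) / (5) mod 7 = 2
x3 = s^2 - x1 - x2 mod 7 = 2^2 - 5 - 3 = 3
y3 = s (x1 - x3) - y1 mod 7 = 2 * (5 - 3) - 0 = 4

P + Q = (3, 4)


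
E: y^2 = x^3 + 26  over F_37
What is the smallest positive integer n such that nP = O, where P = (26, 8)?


Compute successive multiples of P until we hit O:
  1P = (26, 8)
  2P = (18, 7)
  3P = (4, 4)
  4P = (0, 27)
  5P = (36, 5)
  6P = (28, 0)
  7P = (36, 32)
  8P = (0, 10)
  ... (continuing to 12P)
  12P = O

ord(P) = 12


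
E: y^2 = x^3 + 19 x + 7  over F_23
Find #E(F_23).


For each x in F_23, count y with y^2 = x^3 + 19 x + 7 mod 23:
  x = 1: RHS = 4, y in [2, 21]  -> 2 point(s)
  x = 4: RHS = 9, y in [3, 20]  -> 2 point(s)
  x = 7: RHS = 0, y in [0]  -> 1 point(s)
  x = 8: RHS = 4, y in [2, 21]  -> 2 point(s)
  x = 10: RHS = 1, y in [1, 22]  -> 2 point(s)
  x = 11: RHS = 6, y in [11, 12]  -> 2 point(s)
  x = 12: RHS = 8, y in [10, 13]  -> 2 point(s)
  x = 13: RHS = 13, y in [6, 17]  -> 2 point(s)
  x = 14: RHS = 4, y in [2, 21]  -> 2 point(s)
Affine points: 17. Add the point at infinity: total = 18.

#E(F_23) = 18


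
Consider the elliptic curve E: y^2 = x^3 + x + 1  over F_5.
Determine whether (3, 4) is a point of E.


Check whether y^2 = x^3 + 1 x + 1 (mod 5) for (x, y) = (3, 4).
LHS: y^2 = 4^2 mod 5 = 1
RHS: x^3 + 1 x + 1 = 3^3 + 1*3 + 1 mod 5 = 1
LHS = RHS

Yes, on the curve


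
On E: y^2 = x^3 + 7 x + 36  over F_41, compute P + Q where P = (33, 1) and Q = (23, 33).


P != Q, so use the chord formula.
s = (y2 - y1) / (x2 - x1) = (32) / (31) mod 41 = 5
x3 = s^2 - x1 - x2 mod 41 = 5^2 - 33 - 23 = 10
y3 = s (x1 - x3) - y1 mod 41 = 5 * (33 - 10) - 1 = 32

P + Q = (10, 32)


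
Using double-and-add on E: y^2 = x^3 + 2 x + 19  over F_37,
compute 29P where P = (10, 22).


k = 29 = 11101_2 (binary, LSB first: 10111)
Double-and-add from P = (10, 22):
  bit 0 = 1: acc = O + (10, 22) = (10, 22)
  bit 1 = 0: acc unchanged = (10, 22)
  bit 2 = 1: acc = (10, 22) + (33, 24) = (28, 7)
  bit 3 = 1: acc = (28, 7) + (36, 33) = (9, 27)
  bit 4 = 1: acc = (9, 27) + (18, 2) = (20, 20)

29P = (20, 20)


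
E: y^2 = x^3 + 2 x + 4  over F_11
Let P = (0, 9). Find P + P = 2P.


Doubling: s = (3 x1^2 + a) / (2 y1)
s = (3*0^2 + 2) / (2*9) mod 11 = 5
x3 = s^2 - 2 x1 mod 11 = 5^2 - 2*0 = 3
y3 = s (x1 - x3) - y1 mod 11 = 5 * (0 - 3) - 9 = 9

2P = (3, 9)


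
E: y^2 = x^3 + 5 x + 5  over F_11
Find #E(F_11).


For each x in F_11, count y with y^2 = x^3 + 5 x + 5 mod 11:
  x = 0: RHS = 5, y in [4, 7]  -> 2 point(s)
  x = 1: RHS = 0, y in [0]  -> 1 point(s)
  x = 2: RHS = 1, y in [1, 10]  -> 2 point(s)
  x = 3: RHS = 3, y in [5, 6]  -> 2 point(s)
  x = 4: RHS = 1, y in [1, 10]  -> 2 point(s)
  x = 5: RHS = 1, y in [1, 10]  -> 2 point(s)
  x = 6: RHS = 9, y in [3, 8]  -> 2 point(s)
  x = 7: RHS = 9, y in [3, 8]  -> 2 point(s)
  x = 9: RHS = 9, y in [3, 8]  -> 2 point(s)
Affine points: 17. Add the point at infinity: total = 18.

#E(F_11) = 18


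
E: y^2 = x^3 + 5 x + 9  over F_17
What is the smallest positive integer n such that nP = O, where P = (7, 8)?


Compute successive multiples of P until we hit O:
  1P = (7, 8)
  2P = (4, 12)
  3P = (4, 5)
  4P = (7, 9)
  5P = O

ord(P) = 5


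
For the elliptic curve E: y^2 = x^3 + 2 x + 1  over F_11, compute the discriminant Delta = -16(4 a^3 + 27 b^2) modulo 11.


4 a^3 + 27 b^2 = 4*2^3 + 27*1^2 = 32 + 27 = 59
Delta = -16 * (59) = -944
Delta mod 11 = 2

Delta = 2 (mod 11)


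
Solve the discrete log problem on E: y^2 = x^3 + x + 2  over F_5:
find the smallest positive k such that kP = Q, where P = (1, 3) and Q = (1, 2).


Enumerate multiples of P until we hit Q = (1, 2):
  1P = (1, 3)
  2P = (4, 0)
  3P = (1, 2)
Match found at i = 3.

k = 3


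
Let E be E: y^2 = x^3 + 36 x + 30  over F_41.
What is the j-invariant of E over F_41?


Delta = -16(4 a^3 + 27 b^2) mod 41 = 8
-1728 * (4 a)^3 = -1728 * (4*36)^3 mod 41 = 30
j = 30 * 8^(-1) mod 41 = 14

j = 14 (mod 41)


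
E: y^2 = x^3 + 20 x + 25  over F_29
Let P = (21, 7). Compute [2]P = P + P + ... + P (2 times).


k = 2 = 10_2 (binary, LSB first: 01)
Double-and-add from P = (21, 7):
  bit 0 = 0: acc unchanged = O
  bit 1 = 1: acc = O + (21, 22) = (21, 22)

2P = (21, 22)


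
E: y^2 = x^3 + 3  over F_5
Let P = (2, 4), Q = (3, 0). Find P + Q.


P != Q, so use the chord formula.
s = (y2 - y1) / (x2 - x1) = (1) / (1) mod 5 = 1
x3 = s^2 - x1 - x2 mod 5 = 1^2 - 2 - 3 = 1
y3 = s (x1 - x3) - y1 mod 5 = 1 * (2 - 1) - 4 = 2

P + Q = (1, 2)


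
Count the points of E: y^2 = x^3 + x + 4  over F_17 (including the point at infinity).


For each x in F_17, count y with y^2 = x^3 + 1 x + 4 mod 17:
  x = 0: RHS = 4, y in [2, 15]  -> 2 point(s)
  x = 3: RHS = 0, y in [0]  -> 1 point(s)
  x = 4: RHS = 4, y in [2, 15]  -> 2 point(s)
  x = 5: RHS = 15, y in [7, 10]  -> 2 point(s)
  x = 13: RHS = 4, y in [2, 15]  -> 2 point(s)
  x = 14: RHS = 8, y in [5, 12]  -> 2 point(s)
  x = 16: RHS = 2, y in [6, 11]  -> 2 point(s)
Affine points: 13. Add the point at infinity: total = 14.

#E(F_17) = 14


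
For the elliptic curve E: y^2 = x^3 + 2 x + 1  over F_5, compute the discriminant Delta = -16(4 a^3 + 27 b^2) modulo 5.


4 a^3 + 27 b^2 = 4*2^3 + 27*1^2 = 32 + 27 = 59
Delta = -16 * (59) = -944
Delta mod 5 = 1

Delta = 1 (mod 5)


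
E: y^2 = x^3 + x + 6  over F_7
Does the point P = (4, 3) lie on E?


Check whether y^2 = x^3 + 1 x + 6 (mod 7) for (x, y) = (4, 3).
LHS: y^2 = 3^2 mod 7 = 2
RHS: x^3 + 1 x + 6 = 4^3 + 1*4 + 6 mod 7 = 4
LHS != RHS

No, not on the curve


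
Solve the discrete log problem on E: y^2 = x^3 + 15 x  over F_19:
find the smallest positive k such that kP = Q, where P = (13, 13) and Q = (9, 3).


Enumerate multiples of P until we hit Q = (9, 3):
  1P = (13, 13)
  2P = (9, 3)
Match found at i = 2.

k = 2


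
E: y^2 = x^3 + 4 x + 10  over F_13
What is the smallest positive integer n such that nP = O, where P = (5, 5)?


Compute successive multiples of P until we hit O:
  1P = (5, 5)
  2P = (6, 4)
  3P = (3, 6)
  4P = (2, 0)
  5P = (3, 7)
  6P = (6, 9)
  7P = (5, 8)
  8P = O

ord(P) = 8


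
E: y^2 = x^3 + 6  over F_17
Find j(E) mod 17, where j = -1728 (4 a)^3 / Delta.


Delta = -16(4 a^3 + 27 b^2) mod 17 = 3
-1728 * (4 a)^3 = -1728 * (4*0)^3 mod 17 = 0
j = 0 * 3^(-1) mod 17 = 0

j = 0 (mod 17)


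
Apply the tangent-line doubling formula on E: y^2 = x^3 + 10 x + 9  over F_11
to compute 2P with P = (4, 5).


Doubling: s = (3 x1^2 + a) / (2 y1)
s = (3*4^2 + 10) / (2*5) mod 11 = 8
x3 = s^2 - 2 x1 mod 11 = 8^2 - 2*4 = 1
y3 = s (x1 - x3) - y1 mod 11 = 8 * (4 - 1) - 5 = 8

2P = (1, 8)


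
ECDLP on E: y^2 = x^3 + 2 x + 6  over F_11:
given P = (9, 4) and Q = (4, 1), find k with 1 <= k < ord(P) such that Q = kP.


Enumerate multiples of P until we hit Q = (4, 1):
  1P = (9, 4)
  2P = (5, 3)
  3P = (6, 5)
  4P = (1, 8)
  5P = (4, 10)
  6P = (10, 6)
  7P = (7, 0)
  8P = (10, 5)
  9P = (4, 1)
Match found at i = 9.

k = 9


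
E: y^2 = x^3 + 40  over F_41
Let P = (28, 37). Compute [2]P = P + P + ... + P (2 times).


k = 2 = 10_2 (binary, LSB first: 01)
Double-and-add from P = (28, 37):
  bit 0 = 0: acc unchanged = O
  bit 1 = 1: acc = O + (34, 5) = (34, 5)

2P = (34, 5)


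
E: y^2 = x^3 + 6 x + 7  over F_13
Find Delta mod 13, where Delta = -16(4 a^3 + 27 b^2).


4 a^3 + 27 b^2 = 4*6^3 + 27*7^2 = 864 + 1323 = 2187
Delta = -16 * (2187) = -34992
Delta mod 13 = 4

Delta = 4 (mod 13)


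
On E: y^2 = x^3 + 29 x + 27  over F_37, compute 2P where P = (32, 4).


Doubling: s = (3 x1^2 + a) / (2 y1)
s = (3*32^2 + 29) / (2*4) mod 37 = 13
x3 = s^2 - 2 x1 mod 37 = 13^2 - 2*32 = 31
y3 = s (x1 - x3) - y1 mod 37 = 13 * (32 - 31) - 4 = 9

2P = (31, 9)


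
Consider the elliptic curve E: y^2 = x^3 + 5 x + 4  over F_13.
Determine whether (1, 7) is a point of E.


Check whether y^2 = x^3 + 5 x + 4 (mod 13) for (x, y) = (1, 7).
LHS: y^2 = 7^2 mod 13 = 10
RHS: x^3 + 5 x + 4 = 1^3 + 5*1 + 4 mod 13 = 10
LHS = RHS

Yes, on the curve


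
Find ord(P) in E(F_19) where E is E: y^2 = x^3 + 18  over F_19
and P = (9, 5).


Compute successive multiples of P until we hit O:
  1P = (9, 5)
  2P = (8, 6)
  3P = (3, 8)
  4P = (12, 6)
  5P = (15, 12)
  6P = (18, 13)
  7P = (1, 0)
  8P = (18, 6)
  ... (continuing to 14P)
  14P = O

ord(P) = 14


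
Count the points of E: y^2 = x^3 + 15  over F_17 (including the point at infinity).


For each x in F_17, count y with y^2 = x^3 + 0 x + 15 mod 17:
  x = 0: RHS = 15, y in [7, 10]  -> 2 point(s)
  x = 1: RHS = 16, y in [4, 13]  -> 2 point(s)
  x = 3: RHS = 8, y in [5, 12]  -> 2 point(s)
  x = 5: RHS = 4, y in [2, 15]  -> 2 point(s)
  x = 7: RHS = 1, y in [1, 16]  -> 2 point(s)
  x = 8: RHS = 0, y in [0]  -> 1 point(s)
  x = 9: RHS = 13, y in [8, 9]  -> 2 point(s)
  x = 12: RHS = 9, y in [3, 14]  -> 2 point(s)
  x = 13: RHS = 2, y in [6, 11]  -> 2 point(s)
Affine points: 17. Add the point at infinity: total = 18.

#E(F_17) = 18


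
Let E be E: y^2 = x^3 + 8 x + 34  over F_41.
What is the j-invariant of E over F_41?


Delta = -16(4 a^3 + 27 b^2) mod 41 = 20
-1728 * (4 a)^3 = -1728 * (4*8)^3 mod 41 = 28
j = 28 * 20^(-1) mod 41 = 26

j = 26 (mod 41)


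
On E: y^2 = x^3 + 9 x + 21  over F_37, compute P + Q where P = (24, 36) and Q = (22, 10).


P != Q, so use the chord formula.
s = (y2 - y1) / (x2 - x1) = (11) / (35) mod 37 = 13
x3 = s^2 - x1 - x2 mod 37 = 13^2 - 24 - 22 = 12
y3 = s (x1 - x3) - y1 mod 37 = 13 * (24 - 12) - 36 = 9

P + Q = (12, 9)


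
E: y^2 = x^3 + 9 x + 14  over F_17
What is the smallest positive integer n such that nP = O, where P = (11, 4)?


Compute successive multiples of P until we hit O:
  1P = (11, 4)
  2P = (11, 13)
  3P = O

ord(P) = 3


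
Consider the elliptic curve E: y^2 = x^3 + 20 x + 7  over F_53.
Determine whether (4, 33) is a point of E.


Check whether y^2 = x^3 + 20 x + 7 (mod 53) for (x, y) = (4, 33).
LHS: y^2 = 33^2 mod 53 = 29
RHS: x^3 + 20 x + 7 = 4^3 + 20*4 + 7 mod 53 = 45
LHS != RHS

No, not on the curve


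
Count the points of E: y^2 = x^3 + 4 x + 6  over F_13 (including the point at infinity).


For each x in F_13, count y with y^2 = x^3 + 4 x + 6 mod 13:
  x = 2: RHS = 9, y in [3, 10]  -> 2 point(s)
  x = 6: RHS = 12, y in [5, 8]  -> 2 point(s)
  x = 7: RHS = 0, y in [0]  -> 1 point(s)
  x = 8: RHS = 4, y in [2, 11]  -> 2 point(s)
  x = 9: RHS = 4, y in [2, 11]  -> 2 point(s)
  x = 11: RHS = 3, y in [4, 9]  -> 2 point(s)
  x = 12: RHS = 1, y in [1, 12]  -> 2 point(s)
Affine points: 13. Add the point at infinity: total = 14.

#E(F_13) = 14


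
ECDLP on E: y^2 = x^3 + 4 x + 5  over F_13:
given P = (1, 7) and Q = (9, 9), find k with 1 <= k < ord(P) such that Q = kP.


Enumerate multiples of P until we hit Q = (9, 9):
  1P = (1, 7)
  2P = (8, 9)
  3P = (7, 8)
  4P = (9, 9)
Match found at i = 4.

k = 4


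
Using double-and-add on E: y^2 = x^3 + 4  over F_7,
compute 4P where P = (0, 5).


k = 4 = 100_2 (binary, LSB first: 001)
Double-and-add from P = (0, 5):
  bit 0 = 0: acc unchanged = O
  bit 1 = 0: acc unchanged = O
  bit 2 = 1: acc = O + (0, 5) = (0, 5)

4P = (0, 5)


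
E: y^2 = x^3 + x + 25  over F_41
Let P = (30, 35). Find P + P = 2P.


Doubling: s = (3 x1^2 + a) / (2 y1)
s = (3*30^2 + 1) / (2*35) mod 41 = 38
x3 = s^2 - 2 x1 mod 41 = 38^2 - 2*30 = 31
y3 = s (x1 - x3) - y1 mod 41 = 38 * (30 - 31) - 35 = 9

2P = (31, 9)


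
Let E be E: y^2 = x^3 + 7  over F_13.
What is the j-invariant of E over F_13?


Delta = -16(4 a^3 + 27 b^2) mod 13 = 9
-1728 * (4 a)^3 = -1728 * (4*0)^3 mod 13 = 0
j = 0 * 9^(-1) mod 13 = 0

j = 0 (mod 13)


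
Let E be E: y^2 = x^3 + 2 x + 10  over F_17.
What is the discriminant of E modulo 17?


4 a^3 + 27 b^2 = 4*2^3 + 27*10^2 = 32 + 2700 = 2732
Delta = -16 * (2732) = -43712
Delta mod 17 = 12

Delta = 12 (mod 17)


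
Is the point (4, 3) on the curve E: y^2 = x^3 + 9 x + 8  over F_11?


Check whether y^2 = x^3 + 9 x + 8 (mod 11) for (x, y) = (4, 3).
LHS: y^2 = 3^2 mod 11 = 9
RHS: x^3 + 9 x + 8 = 4^3 + 9*4 + 8 mod 11 = 9
LHS = RHS

Yes, on the curve


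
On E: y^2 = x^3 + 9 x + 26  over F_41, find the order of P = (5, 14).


Compute successive multiples of P until we hit O:
  1P = (5, 14)
  2P = (40, 4)
  3P = (17, 7)
  4P = (35, 24)
  5P = (33, 4)
  6P = (23, 10)
  7P = (9, 37)
  8P = (37, 7)
  ... (continuing to 52P)
  52P = O

ord(P) = 52


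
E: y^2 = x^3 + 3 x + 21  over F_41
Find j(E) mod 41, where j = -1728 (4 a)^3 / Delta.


Delta = -16(4 a^3 + 27 b^2) mod 41 = 9
-1728 * (4 a)^3 = -1728 * (4*3)^3 mod 41 = 5
j = 5 * 9^(-1) mod 41 = 37

j = 37 (mod 41)


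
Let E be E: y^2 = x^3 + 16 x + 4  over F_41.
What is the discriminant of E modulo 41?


4 a^3 + 27 b^2 = 4*16^3 + 27*4^2 = 16384 + 432 = 16816
Delta = -16 * (16816) = -269056
Delta mod 41 = 27

Delta = 27 (mod 41)


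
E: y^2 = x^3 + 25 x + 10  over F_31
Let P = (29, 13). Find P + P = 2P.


Doubling: s = (3 x1^2 + a) / (2 y1)
s = (3*29^2 + 25) / (2*13) mod 31 = 5
x3 = s^2 - 2 x1 mod 31 = 5^2 - 2*29 = 29
y3 = s (x1 - x3) - y1 mod 31 = 5 * (29 - 29) - 13 = 18

2P = (29, 18)


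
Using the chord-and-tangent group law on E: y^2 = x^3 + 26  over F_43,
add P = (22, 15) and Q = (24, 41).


P != Q, so use the chord formula.
s = (y2 - y1) / (x2 - x1) = (26) / (2) mod 43 = 13
x3 = s^2 - x1 - x2 mod 43 = 13^2 - 22 - 24 = 37
y3 = s (x1 - x3) - y1 mod 43 = 13 * (22 - 37) - 15 = 5

P + Q = (37, 5)


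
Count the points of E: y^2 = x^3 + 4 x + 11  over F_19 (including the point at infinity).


For each x in F_19, count y with y^2 = x^3 + 4 x + 11 mod 19:
  x = 0: RHS = 11, y in [7, 12]  -> 2 point(s)
  x = 1: RHS = 16, y in [4, 15]  -> 2 point(s)
  x = 5: RHS = 4, y in [2, 17]  -> 2 point(s)
  x = 6: RHS = 4, y in [2, 17]  -> 2 point(s)
  x = 8: RHS = 4, y in [2, 17]  -> 2 point(s)
  x = 9: RHS = 16, y in [4, 15]  -> 2 point(s)
  x = 10: RHS = 6, y in [5, 14]  -> 2 point(s)
  x = 12: RHS = 1, y in [1, 18]  -> 2 point(s)
  x = 15: RHS = 7, y in [8, 11]  -> 2 point(s)
  x = 18: RHS = 6, y in [5, 14]  -> 2 point(s)
Affine points: 20. Add the point at infinity: total = 21.

#E(F_19) = 21


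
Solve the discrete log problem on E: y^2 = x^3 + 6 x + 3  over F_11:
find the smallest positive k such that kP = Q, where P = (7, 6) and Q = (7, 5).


Enumerate multiples of P until we hit Q = (7, 5):
  1P = (7, 6)
  2P = (9, 7)
  3P = (9, 4)
  4P = (7, 5)
Match found at i = 4.

k = 4


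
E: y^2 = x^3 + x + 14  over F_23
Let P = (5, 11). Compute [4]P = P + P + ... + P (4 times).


k = 4 = 100_2 (binary, LSB first: 001)
Double-and-add from P = (5, 11):
  bit 0 = 0: acc unchanged = O
  bit 1 = 0: acc unchanged = O
  bit 2 = 1: acc = O + (4, 6) = (4, 6)

4P = (4, 6)


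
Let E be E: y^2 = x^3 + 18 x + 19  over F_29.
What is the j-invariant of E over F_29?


Delta = -16(4 a^3 + 27 b^2) mod 29 = 21
-1728 * (4 a)^3 = -1728 * (4*18)^3 mod 29 = 13
j = 13 * 21^(-1) mod 29 = 2

j = 2 (mod 29)


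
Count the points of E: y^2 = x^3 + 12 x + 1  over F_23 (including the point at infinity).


For each x in F_23, count y with y^2 = x^3 + 12 x + 1 mod 23:
  x = 0: RHS = 1, y in [1, 22]  -> 2 point(s)
  x = 3: RHS = 18, y in [8, 15]  -> 2 point(s)
  x = 5: RHS = 2, y in [5, 18]  -> 2 point(s)
  x = 6: RHS = 13, y in [6, 17]  -> 2 point(s)
  x = 13: RHS = 8, y in [10, 13]  -> 2 point(s)
  x = 17: RHS = 12, y in [9, 14]  -> 2 point(s)
  x = 18: RHS = 0, y in [0]  -> 1 point(s)
  x = 19: RHS = 4, y in [2, 21]  -> 2 point(s)
Affine points: 15. Add the point at infinity: total = 16.

#E(F_23) = 16


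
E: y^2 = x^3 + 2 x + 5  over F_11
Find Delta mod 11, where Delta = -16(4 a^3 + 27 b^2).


4 a^3 + 27 b^2 = 4*2^3 + 27*5^2 = 32 + 675 = 707
Delta = -16 * (707) = -11312
Delta mod 11 = 7

Delta = 7 (mod 11)


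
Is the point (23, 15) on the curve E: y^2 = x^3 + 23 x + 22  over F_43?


Check whether y^2 = x^3 + 23 x + 22 (mod 43) for (x, y) = (23, 15).
LHS: y^2 = 15^2 mod 43 = 10
RHS: x^3 + 23 x + 22 = 23^3 + 23*23 + 22 mod 43 = 33
LHS != RHS

No, not on the curve


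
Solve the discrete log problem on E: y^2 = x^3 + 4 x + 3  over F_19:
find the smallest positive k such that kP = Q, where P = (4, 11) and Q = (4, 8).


Enumerate multiples of P until we hit Q = (4, 8):
  1P = (4, 11)
  2P = (18, 6)
  3P = (17, 14)
  4P = (3, 17)
  5P = (10, 6)
  6P = (2, 0)
  7P = (10, 13)
  8P = (3, 2)
  9P = (17, 5)
  10P = (18, 13)
  11P = (4, 8)
Match found at i = 11.

k = 11


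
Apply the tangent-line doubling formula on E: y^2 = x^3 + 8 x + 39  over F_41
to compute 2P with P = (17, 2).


Doubling: s = (3 x1^2 + a) / (2 y1)
s = (3*17^2 + 8) / (2*2) mod 41 = 24
x3 = s^2 - 2 x1 mod 41 = 24^2 - 2*17 = 9
y3 = s (x1 - x3) - y1 mod 41 = 24 * (17 - 9) - 2 = 26

2P = (9, 26)


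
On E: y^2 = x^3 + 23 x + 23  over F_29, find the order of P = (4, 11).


Compute successive multiples of P until we hit O:
  1P = (4, 11)
  2P = (28, 17)
  3P = (17, 22)
  4P = (7, 11)
  5P = (18, 18)
  6P = (0, 20)
  7P = (21, 20)
  8P = (10, 8)
  ... (continuing to 22P)
  22P = O

ord(P) = 22


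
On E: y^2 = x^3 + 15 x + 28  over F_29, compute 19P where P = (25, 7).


k = 19 = 10011_2 (binary, LSB first: 11001)
Double-and-add from P = (25, 7):
  bit 0 = 1: acc = O + (25, 7) = (25, 7)
  bit 1 = 1: acc = (25, 7) + (21, 11) = (13, 10)
  bit 2 = 0: acc unchanged = (13, 10)
  bit 3 = 0: acc unchanged = (13, 10)
  bit 4 = 1: acc = (13, 10) + (4, 6) = (19, 26)

19P = (19, 26)


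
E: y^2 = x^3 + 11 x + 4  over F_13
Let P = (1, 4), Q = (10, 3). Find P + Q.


P != Q, so use the chord formula.
s = (y2 - y1) / (x2 - x1) = (12) / (9) mod 13 = 10
x3 = s^2 - x1 - x2 mod 13 = 10^2 - 1 - 10 = 11
y3 = s (x1 - x3) - y1 mod 13 = 10 * (1 - 11) - 4 = 0

P + Q = (11, 0)


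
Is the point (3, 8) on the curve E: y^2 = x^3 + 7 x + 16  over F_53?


Check whether y^2 = x^3 + 7 x + 16 (mod 53) for (x, y) = (3, 8).
LHS: y^2 = 8^2 mod 53 = 11
RHS: x^3 + 7 x + 16 = 3^3 + 7*3 + 16 mod 53 = 11
LHS = RHS

Yes, on the curve


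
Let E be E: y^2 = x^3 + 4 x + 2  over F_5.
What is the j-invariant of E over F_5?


Delta = -16(4 a^3 + 27 b^2) mod 5 = 1
-1728 * (4 a)^3 = -1728 * (4*4)^3 mod 5 = 2
j = 2 * 1^(-1) mod 5 = 2

j = 2 (mod 5)


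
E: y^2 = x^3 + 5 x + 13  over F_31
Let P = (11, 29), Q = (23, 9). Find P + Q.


P != Q, so use the chord formula.
s = (y2 - y1) / (x2 - x1) = (11) / (12) mod 31 = 19
x3 = s^2 - x1 - x2 mod 31 = 19^2 - 11 - 23 = 17
y3 = s (x1 - x3) - y1 mod 31 = 19 * (11 - 17) - 29 = 12

P + Q = (17, 12)


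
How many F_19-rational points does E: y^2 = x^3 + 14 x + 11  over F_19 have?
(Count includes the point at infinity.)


For each x in F_19, count y with y^2 = x^3 + 14 x + 11 mod 19:
  x = 0: RHS = 11, y in [7, 12]  -> 2 point(s)
  x = 1: RHS = 7, y in [8, 11]  -> 2 point(s)
  x = 2: RHS = 9, y in [3, 16]  -> 2 point(s)
  x = 3: RHS = 4, y in [2, 17]  -> 2 point(s)
  x = 4: RHS = 17, y in [6, 13]  -> 2 point(s)
  x = 5: RHS = 16, y in [4, 15]  -> 2 point(s)
  x = 6: RHS = 7, y in [8, 11]  -> 2 point(s)
  x = 9: RHS = 11, y in [7, 12]  -> 2 point(s)
  x = 10: RHS = 11, y in [7, 12]  -> 2 point(s)
  x = 12: RHS = 7, y in [8, 11]  -> 2 point(s)
  x = 14: RHS = 6, y in [5, 14]  -> 2 point(s)
  x = 15: RHS = 5, y in [9, 10]  -> 2 point(s)
Affine points: 24. Add the point at infinity: total = 25.

#E(F_19) = 25


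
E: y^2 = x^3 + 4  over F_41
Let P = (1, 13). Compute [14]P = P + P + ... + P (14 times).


k = 14 = 1110_2 (binary, LSB first: 0111)
Double-and-add from P = (1, 13):
  bit 0 = 0: acc unchanged = O
  bit 1 = 1: acc = O + (21, 32) = (21, 32)
  bit 2 = 1: acc = (21, 32) + (20, 38) = (36, 17)
  bit 3 = 1: acc = (36, 17) + (26, 14) = (0, 2)

14P = (0, 2)


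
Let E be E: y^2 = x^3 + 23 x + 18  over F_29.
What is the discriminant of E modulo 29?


4 a^3 + 27 b^2 = 4*23^3 + 27*18^2 = 48668 + 8748 = 57416
Delta = -16 * (57416) = -918656
Delta mod 29 = 6

Delta = 6 (mod 29)


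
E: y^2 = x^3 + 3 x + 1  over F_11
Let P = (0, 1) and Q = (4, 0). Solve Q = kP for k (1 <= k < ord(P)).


Enumerate multiples of P until we hit Q = (4, 0):
  1P = (0, 1)
  2P = (5, 8)
  3P = (4, 0)
Match found at i = 3.

k = 3


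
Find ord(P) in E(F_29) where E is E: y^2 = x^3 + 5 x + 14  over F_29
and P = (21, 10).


Compute successive multiples of P until we hit O:
  1P = (21, 10)
  2P = (10, 7)
  3P = (23, 0)
  4P = (10, 22)
  5P = (21, 19)
  6P = O

ord(P) = 6


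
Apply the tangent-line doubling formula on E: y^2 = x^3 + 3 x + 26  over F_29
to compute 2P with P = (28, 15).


Doubling: s = (3 x1^2 + a) / (2 y1)
s = (3*28^2 + 3) / (2*15) mod 29 = 6
x3 = s^2 - 2 x1 mod 29 = 6^2 - 2*28 = 9
y3 = s (x1 - x3) - y1 mod 29 = 6 * (28 - 9) - 15 = 12

2P = (9, 12)


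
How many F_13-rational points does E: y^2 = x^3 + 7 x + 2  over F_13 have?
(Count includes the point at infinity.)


For each x in F_13, count y with y^2 = x^3 + 7 x + 2 mod 13:
  x = 1: RHS = 10, y in [6, 7]  -> 2 point(s)
  x = 4: RHS = 3, y in [4, 9]  -> 2 point(s)
  x = 6: RHS = 0, y in [0]  -> 1 point(s)
  x = 7: RHS = 4, y in [2, 11]  -> 2 point(s)
  x = 9: RHS = 1, y in [1, 12]  -> 2 point(s)
Affine points: 9. Add the point at infinity: total = 10.

#E(F_13) = 10


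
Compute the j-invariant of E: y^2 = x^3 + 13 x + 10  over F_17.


Delta = -16(4 a^3 + 27 b^2) mod 17 = 13
-1728 * (4 a)^3 = -1728 * (4*13)^3 mod 17 = 6
j = 6 * 13^(-1) mod 17 = 7

j = 7 (mod 17)


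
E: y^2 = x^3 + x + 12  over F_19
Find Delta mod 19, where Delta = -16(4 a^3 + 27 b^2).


4 a^3 + 27 b^2 = 4*1^3 + 27*12^2 = 4 + 3888 = 3892
Delta = -16 * (3892) = -62272
Delta mod 19 = 10

Delta = 10 (mod 19)


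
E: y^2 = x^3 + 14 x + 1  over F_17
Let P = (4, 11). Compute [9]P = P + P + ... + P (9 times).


k = 9 = 1001_2 (binary, LSB first: 1001)
Double-and-add from P = (4, 11):
  bit 0 = 1: acc = O + (4, 11) = (4, 11)
  bit 1 = 0: acc unchanged = (4, 11)
  bit 2 = 0: acc unchanged = (4, 11)
  bit 3 = 1: acc = (4, 11) + (5, 3) = (4, 6)

9P = (4, 6)


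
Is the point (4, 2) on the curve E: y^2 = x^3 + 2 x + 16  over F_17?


Check whether y^2 = x^3 + 2 x + 16 (mod 17) for (x, y) = (4, 2).
LHS: y^2 = 2^2 mod 17 = 4
RHS: x^3 + 2 x + 16 = 4^3 + 2*4 + 16 mod 17 = 3
LHS != RHS

No, not on the curve


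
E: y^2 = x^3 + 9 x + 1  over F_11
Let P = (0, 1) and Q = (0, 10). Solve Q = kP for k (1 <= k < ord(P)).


Enumerate multiples of P until we hit Q = (0, 10):
  1P = (0, 1)
  2P = (1, 0)
  3P = (0, 10)
Match found at i = 3.

k = 3


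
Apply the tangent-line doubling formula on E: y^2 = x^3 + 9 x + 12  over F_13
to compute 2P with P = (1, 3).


Doubling: s = (3 x1^2 + a) / (2 y1)
s = (3*1^2 + 9) / (2*3) mod 13 = 2
x3 = s^2 - 2 x1 mod 13 = 2^2 - 2*1 = 2
y3 = s (x1 - x3) - y1 mod 13 = 2 * (1 - 2) - 3 = 8

2P = (2, 8)


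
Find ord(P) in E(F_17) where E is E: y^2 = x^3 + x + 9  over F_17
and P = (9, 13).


Compute successive multiples of P until we hit O:
  1P = (9, 13)
  2P = (7, 11)
  3P = (2, 11)
  4P = (4, 3)
  5P = (8, 6)
  6P = (15, 13)
  7P = (10, 4)
  8P = (11, 5)
  ... (continuing to 25P)
  25P = O

ord(P) = 25


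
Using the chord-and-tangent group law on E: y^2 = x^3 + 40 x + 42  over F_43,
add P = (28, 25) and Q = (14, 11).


P != Q, so use the chord formula.
s = (y2 - y1) / (x2 - x1) = (29) / (29) mod 43 = 1
x3 = s^2 - x1 - x2 mod 43 = 1^2 - 28 - 14 = 2
y3 = s (x1 - x3) - y1 mod 43 = 1 * (28 - 2) - 25 = 1

P + Q = (2, 1)


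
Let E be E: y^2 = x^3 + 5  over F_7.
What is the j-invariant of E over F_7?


Delta = -16(4 a^3 + 27 b^2) mod 7 = 1
-1728 * (4 a)^3 = -1728 * (4*0)^3 mod 7 = 0
j = 0 * 1^(-1) mod 7 = 0

j = 0 (mod 7)


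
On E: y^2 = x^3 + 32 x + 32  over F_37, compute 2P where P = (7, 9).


Doubling: s = (3 x1^2 + a) / (2 y1)
s = (3*7^2 + 32) / (2*9) mod 37 = 12
x3 = s^2 - 2 x1 mod 37 = 12^2 - 2*7 = 19
y3 = s (x1 - x3) - y1 mod 37 = 12 * (7 - 19) - 9 = 32

2P = (19, 32)
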